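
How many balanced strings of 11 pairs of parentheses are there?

The structures are counted by the Catalan number C_n. Here n = 11 (pairs).
Using C_0 = 1 and C_(k+1) = C_k x 2(2k+1)/(k+2), build up term by term: C_1=1, C_2=2, C_3=5, C_4=14, C_5=42, C_6=132, C_7=429, C_8=1430, C_9=4862, C_10=16796, C_11=58786.

Final answer: C_{11} = 58786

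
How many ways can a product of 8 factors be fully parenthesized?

The structures are counted by the Catalan number C_n. Here n = 8 - 1 = 7.
C_n = C(2n,n)/(n+1), so C_{7} = C(14,7)/8 = 3432/8.

Final answer: C_{7} = 429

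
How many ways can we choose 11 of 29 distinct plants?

C(29,11) = 29!/(11! x 18!).

Final answer: \binom{29}{11} = 34597290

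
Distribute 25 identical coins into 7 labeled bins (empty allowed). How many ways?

Stars and bars: C(n+k-1, k-1) = C(31,6).

Final answer: C(31,6) = 736281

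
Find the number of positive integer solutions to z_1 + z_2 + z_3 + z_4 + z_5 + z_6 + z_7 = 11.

Substitute z'_i = z_i - 1 (so z'_i >= 0). Then sum z'_i = 11 - 7 = 4.
Stars and bars: C(4+7-1, 7-1) = C(10,6).

Final answer: C(10,6) = 210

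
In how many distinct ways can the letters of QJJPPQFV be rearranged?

Letters (F:1, J:2, P:2, Q:2, V:1). Total letters: 8.
Permutations = 8!/(2! x 2! x 2!).

Final answer: 5040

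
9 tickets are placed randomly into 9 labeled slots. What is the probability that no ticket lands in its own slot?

Use the recurrence D(n) = (n-1)(D(n-1) + D(n-2)) with D(0)=1, D(1)=0.
Building up: D(2)=1, D(3)=2, D(4)=9, D(5)=44, D(6)=265, D(7)=1854, D(8)=14833, D(9)=133496.
Total arrangements: 9! = 362880.
Probability = D(9)/9! = 16687/45360.

Final answer: D(9)/9! = 133496/362880 = 0.367879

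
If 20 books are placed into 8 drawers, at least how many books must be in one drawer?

By the pigeonhole principle: ceiling(20/8).

Final answer: 3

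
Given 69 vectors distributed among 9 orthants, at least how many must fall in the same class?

By pigeonhole with 69 objects and 9 categories: ceiling(69/9).

Final answer: 8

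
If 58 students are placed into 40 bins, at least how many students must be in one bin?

By the pigeonhole principle: ceiling(58/40).

Final answer: 2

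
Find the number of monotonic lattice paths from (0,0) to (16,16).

Each path has 16 right steps and 16 up steps in some order (32 steps total).
Choose which 16 of the 32 steps are up: C(32,16).

Final answer: C(32,16) = 601080390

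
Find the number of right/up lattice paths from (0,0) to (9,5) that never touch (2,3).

Total paths to (9,5): C(14,5) = 2002.
Paths through (2,3): C(5,3) x C(9,2) = 360.
Avoiding (2,3): 2002 - 360.

Final answer: 1642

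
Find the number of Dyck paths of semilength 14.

Total monotonic paths to (14,14): C(28,14) = 40116600.
A path is bad iff it touches y = x + 1; reflecting its initial segment maps bad paths bijectively onto all paths to (13,15), of which there are C(28,15) = 37442160.
Valid Dyck paths: 40116600 - 37442160.
(These counts are the Catalan numbers.)

Final answer: C_{14} = 2674440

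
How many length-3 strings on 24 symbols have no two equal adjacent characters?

First character: 24 choices. Each subsequent: 23 choices (must differ from the previous one).
Total: 24 x 23^2.

Final answer: 24 x 23^{2} = 12696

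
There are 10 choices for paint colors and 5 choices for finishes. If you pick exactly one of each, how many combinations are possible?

By the multiplication principle: 10 x 5.

Final answer: 50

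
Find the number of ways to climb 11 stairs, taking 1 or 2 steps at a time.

Let f(n) count the ways. The last step is size 1 or 2, so f(n) = f(n-1) + f(n-2) with f(1)=1, f(2)=2.
Iterating the recurrence: f(1)=1, f(2)=2, f(3)=3, f(4)=5, f(5)=8, f(6)=13, f(7)=21, f(8)=34, f(9)=55, f(10)=89, f(11)=144.

Final answer: 144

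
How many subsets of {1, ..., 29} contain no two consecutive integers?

Condition on whether n belongs to the subset: if not, any valid subset of {1, ..., n-1} works (a(n-1)); if so, n-1 is excluded and the rest is a valid subset of {1, ..., n-2} (a(n-2)). Hence a(n) = a(n-1) + a(n-2), a(1)=2, a(2)=3.
Building up term by term: a(1)=2, a(2)=3, a(3)=5, a(4)=8, a(5)=13, a(6)=21, a(7)=34, a(8)=55, a(9)=89, a(10)=144, a(11)=233, a(12)=377, a(13)=610, a(14)=987, a(15)=1597, a(16)=2584, a(17)=4181, a(18)=6765, a(19)=10946, a(20)=17711, a(21)=28657, a(22)=46368, a(23)=75025, a(24)=121393, a(25)=196418, a(26)=317811, a(27)=514229, a(28)=832040, a(29)=1346269.

Final answer: 1346269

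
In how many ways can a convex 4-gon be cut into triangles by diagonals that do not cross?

This is a standard Catalan-number count: the answer is C_n. Here n = 4 - 2 = 2.
Using C_0 = 1 and C_(k+1) = C_k x 2(2k+1)/(k+2), build up term by term: C_1=1, C_2=2.

Final answer: C_{2} = 2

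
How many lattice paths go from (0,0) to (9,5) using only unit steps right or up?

Each path has 9 right steps and 5 up steps in some order (14 steps total).
Choose which 5 of the 14 steps are up: C(14,5).

Final answer: C(14,5) = 2002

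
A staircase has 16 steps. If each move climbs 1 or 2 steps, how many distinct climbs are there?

Let f(n) count the ways. The last step is size 1 or 2, so f(n) = f(n-1) + f(n-2) with f(1)=1, f(2)=2.
Computing successive values: f(1)=1, f(2)=2, f(3)=3, f(4)=5, f(5)=8, f(6)=13, f(7)=21, f(8)=34, f(9)=55, f(10)=89, f(11)=144, f(12)=233, f(13)=377, f(14)=610, f(15)=987, f(16)=1597.

Final answer: 1597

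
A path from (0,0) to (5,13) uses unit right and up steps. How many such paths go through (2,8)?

Paths (0,0)->(2,8): C(10,8) = 45.
Paths (2,8)->(5,13): C(8,5) = 56.
By multiplication principle: 45 x 56.

Final answer: 2520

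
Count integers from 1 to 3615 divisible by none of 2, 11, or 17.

|div by 2|=1807, |div by 11|=328, |div by 17|=212.
|div by 2&11|=164, |div by 2&17|=106, |div by 11&17|=19, |div by all|=9.
By inclusion-exclusion, divisible by at least one: 1807+328+212-164-106-19+9 = 2067.
Not divisible by any: 3615 - 2067.

Final answer: 1548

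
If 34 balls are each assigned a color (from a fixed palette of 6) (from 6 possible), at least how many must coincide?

There are 6 possible values for color (from a fixed palette of 6). With 34 balls and 6 categories, by pigeonhole: ceiling(34/6).

Final answer: 6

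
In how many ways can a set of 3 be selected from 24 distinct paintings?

C(24,3) = 24!/(3! x (24-3)!).

Final answer: C(24,3) = 2024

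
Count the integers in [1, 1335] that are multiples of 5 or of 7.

Multiples of 5: 267. Multiples of 7: 190. Of both (lcm=35): 38.
By inclusion-exclusion: 267 + 190 - 38.

Final answer: 419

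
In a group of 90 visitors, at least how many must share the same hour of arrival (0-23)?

There are 24 possible values for hour of arrival (0-23). With 90 visitors and 24 categories, by pigeonhole: ceiling(90/24).

Final answer: 4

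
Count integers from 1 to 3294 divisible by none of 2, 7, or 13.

|div by 2|=1647, |div by 7|=470, |div by 13|=253.
|div by 2&7|=235, |div by 2&13|=126, |div by 7&13|=36, |div by all|=18.
By inclusion-exclusion, divisible by at least one: 1647+470+253-235-126-36+18 = 1991.
Not divisible by any: 3294 - 1991.

Final answer: 1303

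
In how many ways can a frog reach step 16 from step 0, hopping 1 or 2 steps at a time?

Let f(n) count the ways. The last step is size 1 or 2, so f(n) = f(n-1) + f(n-2) with f(1)=1, f(2)=2.
Computing successive values: f(1)=1, f(2)=2, f(3)=3, f(4)=5, f(5)=8, f(6)=13, f(7)=21, f(8)=34, f(9)=55, f(10)=89, f(11)=144, f(12)=233, f(13)=377, f(14)=610, f(15)=987, f(16)=1597.

Final answer: 1597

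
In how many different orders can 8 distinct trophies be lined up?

The number of ways to arrange 8 distinct objects is 8!.

Final answer: 8! = 40320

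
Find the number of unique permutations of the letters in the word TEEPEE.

Letters (E:4, P:1, T:1). Total letters: 6.
Permutations = 6!/(4!).

Final answer: 30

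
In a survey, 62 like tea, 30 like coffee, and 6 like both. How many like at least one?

|A union B| = |A| + |B| - |A intersect B| = 62 + 30 - 6.

Final answer: 86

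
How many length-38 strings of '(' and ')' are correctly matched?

This is a standard Catalan-number count: the answer is C_n. Here n = 19 (pairs).
C_n = C(2n,n)/(n+1), so C_{19} = C(38,19)/20 = 35345263800/20.

Final answer: C_{19} = 1767263190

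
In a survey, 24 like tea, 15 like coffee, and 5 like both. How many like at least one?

|A union B| = |A| + |B| - |A intersect B| = 24 + 15 - 5.

Final answer: 34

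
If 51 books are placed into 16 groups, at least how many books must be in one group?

By the pigeonhole principle: ceiling(51/16).

Final answer: 4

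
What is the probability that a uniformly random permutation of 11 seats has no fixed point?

Derangements satisfy D(n) = (n-1)(D(n-1) + D(n-2)), starting from D(0)=1, D(1)=0.
Building up: D(2)=1, D(3)=2, D(4)=9, D(5)=44, D(6)=265, D(7)=1854, D(8)=14833, D(9)=133496, D(10)=1334961, D(11)=14684570.
Total arrangements: 11! = 39916800.
Probability = D(11)/11! = 1468457/3991680.

Final answer: D(11)/11! = 14684570/39916800 = 0.367879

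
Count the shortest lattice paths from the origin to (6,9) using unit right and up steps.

Each path has 6 right steps and 9 up steps in some order (15 steps total).
Choose which 9 of the 15 steps are up: C(15,9).

Final answer: C(15,9) = 5005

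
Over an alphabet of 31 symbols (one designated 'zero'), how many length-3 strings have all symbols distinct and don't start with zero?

First digit: 30 (nonzero). Second: 30 (not first). Third: 29, etc.
Total: 30 x 30 x 29.

Final answer: 26100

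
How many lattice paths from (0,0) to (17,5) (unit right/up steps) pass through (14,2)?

Paths (0,0)->(14,2): C(16,2) = 120.
Paths (14,2)->(17,5): C(6,3) = 20.
By multiplication principle: 120 x 20.

Final answer: 2400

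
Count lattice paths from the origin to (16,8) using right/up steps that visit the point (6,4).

Paths (0,0)->(6,4): C(10,4) = 210.
Paths (6,4)->(16,8): C(14,4) = 1001.
By multiplication principle: 210 x 1001.

Final answer: 210210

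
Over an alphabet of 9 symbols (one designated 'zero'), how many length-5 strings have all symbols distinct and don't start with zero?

First digit: 8 (nonzero). Second: 8 (not first). Third: 7, etc.
Total: 8 x 8 x 7 x 6 x 5.

Final answer: 13440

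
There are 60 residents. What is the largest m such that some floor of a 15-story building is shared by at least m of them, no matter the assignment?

There are 15 possible values for floor of a 15-story building. With 60 residents and 15 categories, by pigeonhole: ceiling(60/15).

Final answer: 4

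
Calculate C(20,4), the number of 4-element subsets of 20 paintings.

C(20,4) = 20!/(4! x (20-4)!).

Final answer: C(20,4) = 4845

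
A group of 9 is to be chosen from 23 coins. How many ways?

C(23,9) = 23!/(9! x 14!).

Final answer: \binom{23}{9} = 817190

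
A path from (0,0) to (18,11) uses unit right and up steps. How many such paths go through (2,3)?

Paths (0,0)->(2,3): C(5,3) = 10.
Paths (2,3)->(18,11): C(24,8) = 735471.
By multiplication principle: 10 x 735471.

Final answer: 7354710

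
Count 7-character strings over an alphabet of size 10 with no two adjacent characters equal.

Let g(n) count such strings. g(1) = 10, and each valid string of length n-1 extends in 9 ways (any symbol but the last), so g(n) = 9 g(n-1).
Total: g(7) = 10 x 9^6.

Final answer: 10 x 9^{6} = 5314410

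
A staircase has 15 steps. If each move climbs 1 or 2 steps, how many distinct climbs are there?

Condition on the final move: it is a 1-step (f(n-1) ways to get there) or a 2-step (f(n-2) ways), so f(n) = f(n-1) + f(n-2), with f(1)=1, f(2)=2.
Computing successive values: f(1)=1, f(2)=2, f(3)=3, f(4)=5, f(5)=8, f(6)=13, f(7)=21, f(8)=34, f(9)=55, f(10)=89, f(11)=144, f(12)=233, f(13)=377, f(14)=610, f(15)=987.

Final answer: 987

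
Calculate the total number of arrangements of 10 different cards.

The number of ways to arrange 10 distinct objects is 10!.

Final answer: 10! = 3628800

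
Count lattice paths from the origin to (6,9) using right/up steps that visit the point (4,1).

Paths (0,0)->(4,1): C(5,1) = 5.
Paths (4,1)->(6,9): C(10,8) = 45.
By multiplication principle: 5 x 45.

Final answer: 225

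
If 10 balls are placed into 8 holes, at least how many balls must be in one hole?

By the pigeonhole principle: ceiling(10/8).

Final answer: 2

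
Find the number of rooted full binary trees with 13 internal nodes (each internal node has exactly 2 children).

The structures are counted by the Catalan number C_n. Here n = 13.
C_n = C(2n,n)/(n+1), so C_{13} = C(26,13)/14 = 10400600/14.

Final answer: C_{13} = 742900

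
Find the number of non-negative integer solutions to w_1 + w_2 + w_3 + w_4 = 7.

Stars and bars with 7 stars and 3 bars:
C(7+4-1, 4-1) = C(10,3).

Final answer: C(10,3) = 120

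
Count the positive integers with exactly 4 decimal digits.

First digit: 9 choices (1-9). Each of the remaining 3 digits: 10 choices.
Total: 9 x 10^3.

Final answer: 9000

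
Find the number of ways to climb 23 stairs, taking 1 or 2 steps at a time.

Condition on the final move: it is a 1-step (f(n-1) ways to get there) or a 2-step (f(n-2) ways), so f(n) = f(n-1) + f(n-2), with f(1)=1, f(2)=2.
Iterating the recurrence: f(1)=1, f(2)=2, f(3)=3, f(4)=5, f(5)=8, f(6)=13, f(7)=21, f(8)=34, f(9)=55, f(10)=89, f(11)=144, f(12)=233, f(13)=377, f(14)=610, f(15)=987, f(16)=1597, f(17)=2584, f(18)=4181, f(19)=6765, f(20)=10946, f(21)=17711, f(22)=28657, f(23)=46368.

Final answer: 46368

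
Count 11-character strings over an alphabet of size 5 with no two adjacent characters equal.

Let g(n) count such strings. g(1) = 5, and each valid string of length n-1 extends in 4 ways (any symbol but the last), so g(n) = 4 g(n-1).
Total: g(11) = 5 x 4^10.

Final answer: 5 x 4^{10} = 5242880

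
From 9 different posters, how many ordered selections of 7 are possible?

P(9,7) = 9!/(9-7)! = 9!/2!.

Final answer: P(9,7) = 181440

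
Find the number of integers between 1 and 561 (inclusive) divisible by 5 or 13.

Multiples of 5: 112. Multiples of 13: 43. Of both (lcm=65): 8.
By inclusion-exclusion: 112 + 43 - 8.

Final answer: 147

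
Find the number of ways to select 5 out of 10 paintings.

C(10,5) = 10!/(5! x (10-5)!).

Final answer: C(10,5) = 252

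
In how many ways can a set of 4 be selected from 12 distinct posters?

C(12,4) = 12!/(4! x 8!).

Final answer: \binom{12}{4} = 495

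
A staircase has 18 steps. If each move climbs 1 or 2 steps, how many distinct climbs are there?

Let f(n) be the number of climbs. Removing the last move (1 or 2 steps) gives f(n) = f(n-1) + f(n-2); base cases f(1)=1, f(2)=2.
Iterating the recurrence: f(1)=1, f(2)=2, f(3)=3, f(4)=5, f(5)=8, f(6)=13, f(7)=21, f(8)=34, f(9)=55, f(10)=89, f(11)=144, f(12)=233, f(13)=377, f(14)=610, f(15)=987, f(16)=1597, f(17)=2584, f(18)=4181.

Final answer: 4181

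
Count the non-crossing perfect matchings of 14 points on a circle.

The structures are counted by the Catalan number C_n. Here n = 14/2 = 7.
C_n = C(2n,n) - C(2n,n+1), so C_{7} = C(14,7) - C(14,8) = 3432 - 3003.

Final answer: C_{7} = 429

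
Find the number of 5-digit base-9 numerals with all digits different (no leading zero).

The leading digit has 8 choices (anything but zero); the next has 8 (anything but the first), then 7, and so on, one fewer each time.
Total: 8 x 8 x 7 x 6 x 5.

Final answer: 13440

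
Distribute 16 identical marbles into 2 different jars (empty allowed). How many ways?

Stars and bars: C(n+k-1, k-1) = C(17,1).

Final answer: C(17,1) = 17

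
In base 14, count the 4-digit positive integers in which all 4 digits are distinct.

The leading digit has 13 choices (anything but zero); the next has 13 (anything but the first), then 12, and so on, one fewer each time.
Total: 13 x 13 x 12 x 11.

Final answer: 22308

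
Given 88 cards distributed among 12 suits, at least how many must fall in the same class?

By pigeonhole with 88 objects and 12 categories: ceiling(88/12).

Final answer: 8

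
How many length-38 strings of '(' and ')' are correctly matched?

This is a standard Catalan-number count: the answer is C_n. Here n = 19 (pairs).
C_n = C(2n,n)/(n+1), so C_{19} = C(38,19)/20 = 35345263800/20.

Final answer: C_{19} = 1767263190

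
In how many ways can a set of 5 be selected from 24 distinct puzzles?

C(24,5) = 24!/(5! x 19!).

Final answer: \binom{24}{5} = 42504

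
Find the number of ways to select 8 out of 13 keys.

C(13,8) = 13!/(8! x (13-8)!).

Final answer: C(13,8) = 1287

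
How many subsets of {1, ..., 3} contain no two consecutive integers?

Condition on whether n belongs to the subset: if not, any valid subset of {1, ..., n-1} works (a(n-1)); if so, n-1 is excluded and the rest is a valid subset of {1, ..., n-2} (a(n-2)). Hence a(n) = a(n-1) + a(n-2), a(1)=2, a(2)=3.
Iterating the recurrence: a(1)=2, a(2)=3, a(3)=5.

Final answer: 5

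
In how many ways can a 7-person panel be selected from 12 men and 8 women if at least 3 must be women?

Sum over valid woman counts:
C(8,3)C(12,4) = 27720
C(8,4)C(12,3) = 15400
C(8,5)C(12,2) = 3696
C(8,6)C(12,1) = 336
C(8,7)C(12,0) = 8
Total: 27720 + 15400 + 3696 + 336 + 8.

Final answer: 47160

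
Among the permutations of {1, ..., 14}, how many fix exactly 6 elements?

Choose which 6 elements are fixed: C(14,6) = 3003.
Derange the remaining 8 using D(j) = (j-1)(D(j-1) + D(j-2)), D(0)=1, D(1)=0: D(2)=1, D(3)=2, D(4)=9, D(5)=44, D(6)=265, D(7)=1854, D(8)=14833.
Total: 3003 x 14833.

Final answer: C(14,6) D(8) = 44543499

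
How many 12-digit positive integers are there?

These are the integers in [10^11, 10^12), so the count is 10^12 - 10^11 = 9 x 10^11.

Final answer: 900000000000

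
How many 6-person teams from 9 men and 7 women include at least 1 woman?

Sum over valid woman counts:
C(7,1)C(9,5) = 882
C(7,2)C(9,4) = 2646
C(7,3)C(9,3) = 2940
C(7,4)C(9,2) = 1260
C(7,5)C(9,1) = 189
C(7,6)C(9,0) = 7
Total: 882 + 2646 + 2940 + 1260 + 189 + 7.

Final answer: 7924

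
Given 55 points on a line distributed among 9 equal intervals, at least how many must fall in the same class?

By pigeonhole with 55 objects and 9 categories: ceiling(55/9).

Final answer: 7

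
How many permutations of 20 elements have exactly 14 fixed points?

Choose which 14 elements are fixed: C(20,14) = 38760.
Derange the remaining 6 using D(j) = (j-1)(D(j-1) + D(j-2)), D(0)=1, D(1)=0: D(2)=1, D(3)=2, D(4)=9, D(5)=44, D(6)=265.
Total: 38760 x 265.

Final answer: C(20,14) D(6) = 10271400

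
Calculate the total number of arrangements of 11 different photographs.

The number of ways to arrange 11 distinct objects is 11!.

Final answer: 11! = 39916800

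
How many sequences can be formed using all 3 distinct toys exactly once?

The number of ways to arrange 3 distinct objects is 3!.

Final answer: 3! = 6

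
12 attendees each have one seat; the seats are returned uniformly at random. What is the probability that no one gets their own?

Derangements satisfy D(n) = (n-1)(D(n-1) + D(n-2)), starting from D(0)=1, D(1)=0.
Building up: D(2)=1, D(3)=2, D(4)=9, D(5)=44, D(6)=265, D(7)=1854, D(8)=14833, D(9)=133496, D(10)=1334961, D(11)=14684570, D(12)=176214841.
Total arrangements: 12! = 479001600.
Probability = D(12)/12! = 16019531/43545600.

Final answer: D(12)/12! = 176214841/479001600 = 0.367879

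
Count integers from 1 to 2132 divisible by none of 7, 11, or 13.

|div by 7|=304, |div by 11|=193, |div by 13|=164.
|div by 7&11|=27, |div by 7&13|=23, |div by 11&13|=14, |div by all|=2.
By inclusion-exclusion, divisible by at least one: 304+193+164-27-23-14+2 = 599.
Not divisible by any: 2132 - 599.

Final answer: 1533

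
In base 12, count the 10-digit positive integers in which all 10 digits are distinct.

First digit: 11 (nonzero). Second: 11 (not first). Third: 10, etc.
Total: 11 x 11 x 10 x 9 x 8 x 7 x 6 x 5 x 4 x 3.

Final answer: 219542400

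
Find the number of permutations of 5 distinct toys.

The number of ways to arrange 5 distinct objects is 5!.

Final answer: 5! = 120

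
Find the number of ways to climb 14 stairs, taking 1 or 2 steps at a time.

Condition on the final move: it is a 1-step (f(n-1) ways to get there) or a 2-step (f(n-2) ways), so f(n) = f(n-1) + f(n-2), with f(1)=1, f(2)=2.
Computing successive values: f(1)=1, f(2)=2, f(3)=3, f(4)=5, f(5)=8, f(6)=13, f(7)=21, f(8)=34, f(9)=55, f(10)=89, f(11)=144, f(12)=233, f(13)=377, f(14)=610.

Final answer: 610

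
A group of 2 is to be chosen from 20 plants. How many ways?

C(20,2) = 20!/(2! x (20-2)!).

Final answer: C(20,2) = 190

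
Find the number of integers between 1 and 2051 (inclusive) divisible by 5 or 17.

Multiples of 5: 410. Multiples of 17: 120. Of both (lcm=85): 24.
By inclusion-exclusion: 410 + 120 - 24.

Final answer: 506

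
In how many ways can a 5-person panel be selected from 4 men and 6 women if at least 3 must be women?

Sum over valid woman counts:
C(6,3)C(4,2) = 120
C(6,4)C(4,1) = 60
C(6,5)C(4,0) = 6
Total: 120 + 60 + 6.

Final answer: 186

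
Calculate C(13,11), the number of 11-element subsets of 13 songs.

C(13,11) = 13!/(11! x 2!).

Final answer: \binom{13}{11} = 78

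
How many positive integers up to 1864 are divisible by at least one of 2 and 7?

Multiples of 2: 932. Multiples of 7: 266. Of both (lcm=14): 133.
By inclusion-exclusion: 932 + 266 - 133.

Final answer: 1065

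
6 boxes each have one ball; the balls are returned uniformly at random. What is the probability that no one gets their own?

Use the recurrence D(n) = (n-1)(D(n-1) + D(n-2)) with D(0)=1, D(1)=0.
Building up: D(2)=1, D(3)=2, D(4)=9, D(5)=44, D(6)=265.
Total arrangements: 6! = 720.
Probability = D(6)/6! = 53/144.

Final answer: D(6)/6! = 265/720 = 0.368056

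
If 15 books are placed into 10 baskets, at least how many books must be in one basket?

By the pigeonhole principle: ceiling(15/10).

Final answer: 2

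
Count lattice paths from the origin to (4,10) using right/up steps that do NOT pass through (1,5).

Total paths to (4,10): C(14,10) = 1001.
Paths through (1,5): C(6,5) x C(8,5) = 336.
Avoiding (1,5): 1001 - 336.

Final answer: 665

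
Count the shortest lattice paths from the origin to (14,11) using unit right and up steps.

Each path has 14 right steps and 11 up steps in some order (25 steps total).
Choose which 11 of the 25 steps are up: C(25,11).

Final answer: C(25,11) = 4457400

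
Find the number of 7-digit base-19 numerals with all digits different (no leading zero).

First digit: 18 (nonzero). Second: 18 (not first). Third: 17, etc.
Total: 18 x 18 x 17 x 16 x 15 x 14 x 13.

Final answer: 240589440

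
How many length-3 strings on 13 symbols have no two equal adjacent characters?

Let g(n) count such strings. g(1) = 13, and each valid string of length n-1 extends in 12 ways (any symbol but the last), so g(n) = 12 g(n-1).
Total: g(3) = 13 x 12^2.

Final answer: 13 x 12^{2} = 1872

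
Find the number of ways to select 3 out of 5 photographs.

C(5,3) = 5!/(3! x (5-3)!).

Final answer: C(5,3) = 10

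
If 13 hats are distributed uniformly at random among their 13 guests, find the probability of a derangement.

Use the recurrence D(n) = (n-1)(D(n-1) + D(n-2)) with D(0)=1, D(1)=0.
Building up: D(2)=1, D(3)=2, D(4)=9, D(5)=44, D(6)=265, D(7)=1854, D(8)=14833, D(9)=133496, D(10)=1334961, D(11)=14684570, D(12)=176214841, D(13)=2290792932.
Total arrangements: 13! = 6227020800.
Probability = D(13)/13! = 63633137/172972800.

Final answer: D(13)/13! = 2290792932/6227020800 = 0.367879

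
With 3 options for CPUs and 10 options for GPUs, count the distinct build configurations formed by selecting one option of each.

By the multiplication principle: 3 x 10.

Final answer: 30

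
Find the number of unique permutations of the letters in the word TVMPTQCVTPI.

Letters (C:1, I:1, M:1, P:2, Q:1, T:3, V:2). Total letters: 11.
Permutations = 11!/(3! x 2! x 2!).

Final answer: 1663200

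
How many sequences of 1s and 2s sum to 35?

Let f(n) count the ways. The last step is size 1 or 2, so f(n) = f(n-1) + f(n-2) with f(1)=1, f(2)=2.
Computing successive values: f(1)=1, f(2)=2, f(3)=3, f(4)=5, f(5)=8, f(6)=13, f(7)=21, f(8)=34, f(9)=55, f(10)=89, f(11)=144, f(12)=233, f(13)=377, f(14)=610, f(15)=987, f(16)=1597, f(17)=2584, f(18)=4181, f(19)=6765, f(20)=10946, f(21)=17711, f(22)=28657, f(23)=46368, f(24)=75025, f(25)=121393, f(26)=196418, f(27)=317811, f(28)=514229, f(29)=832040, f(30)=1346269, f(31)=2178309, f(32)=3524578, f(33)=5702887, f(34)=9227465, f(35)=14930352.

Final answer: 14930352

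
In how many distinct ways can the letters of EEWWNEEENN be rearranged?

Letters (E:5, N:3, W:2). Total letters: 10.
Permutations = 10!/(5! x 3! x 2!).

Final answer: 2520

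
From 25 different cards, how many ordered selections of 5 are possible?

P(25,5) = 25!/(25-5)! = 25!/20!.

Final answer: P(25,5) = 6375600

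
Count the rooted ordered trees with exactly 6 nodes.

This is counted by the nth Catalan number C_n. Here n = 6 - 1 = 5.
C_n = C(2n,n)/(n+1), so C_{5} = C(10,5)/6 = 252/6.

Final answer: C_{5} = 42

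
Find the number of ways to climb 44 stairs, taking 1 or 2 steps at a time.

Let f(n) be the number of climbs. Removing the last move (1 or 2 steps) gives f(n) = f(n-1) + f(n-2); base cases f(1)=1, f(2)=2.
Computing successive values: f(1)=1, f(2)=2, f(3)=3, f(4)=5, f(5)=8, f(6)=13, f(7)=21, f(8)=34, f(9)=55, f(10)=89, f(11)=144, f(12)=233, f(13)=377, f(14)=610, f(15)=987, f(16)=1597, f(17)=2584, f(18)=4181, f(19)=6765, f(20)=10946, f(21)=17711, f(22)=28657, f(23)=46368, f(24)=75025, f(25)=121393, f(26)=196418, f(27)=317811, f(28)=514229, f(29)=832040, f(30)=1346269, f(31)=2178309, f(32)=3524578, f(33)=5702887, f(34)=9227465, f(35)=14930352, f(36)=24157817, f(37)=39088169, f(38)=63245986, f(39)=102334155, f(40)=165580141, f(41)=267914296, f(42)=433494437, f(43)=701408733, f(44)=1134903170.

Final answer: 1134903170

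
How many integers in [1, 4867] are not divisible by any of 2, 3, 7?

|div by 2|=2433, |div by 3|=1622, |div by 7|=695.
|div by 2&3|=811, |div by 2&7|=347, |div by 3&7|=231, |div by all|=115.
By inclusion-exclusion, divisible by at least one: 2433+1622+695-811-347-231+115 = 3476.
Not divisible by any: 4867 - 3476.

Final answer: 1391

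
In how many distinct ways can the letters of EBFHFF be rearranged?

Letters (B:1, E:1, F:3, H:1). Total letters: 6.
Permutations = 6!/(3!).

Final answer: 120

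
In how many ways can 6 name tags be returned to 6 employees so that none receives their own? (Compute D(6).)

Use the recurrence D(n) = (n-1)(D(n-1) + D(n-2)) with D(0)=1, D(1)=0.
D(2) = 1 x (0 + 1) = 1
D(3) = 2 x (1 + 0) = 2
D(4) = 3 x (2 + 1) = 9
D(5) = 4 x (9 + 2) = 44
D(6) = 5 x (D(5) + D(4)) = 5 x (44 + 9)

Final answer: D(6) = 265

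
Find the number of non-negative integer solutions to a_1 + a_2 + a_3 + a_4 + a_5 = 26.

Stars and bars with 26 stars and 4 bars:
C(26+5-1, 5-1) = C(30,4).

Final answer: C(30,4) = 27405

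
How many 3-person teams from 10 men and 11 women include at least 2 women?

Sum over valid woman counts:
C(11,2)C(10,1) = 550
C(11,3)C(10,0) = 165
Total: 550 + 165.

Final answer: 715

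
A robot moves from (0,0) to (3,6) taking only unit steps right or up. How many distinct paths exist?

Each path has 3 right steps and 6 up steps in some order (9 steps total).
Choose which 6 of the 9 steps are up: C(9,6).

Final answer: C(9,6) = 84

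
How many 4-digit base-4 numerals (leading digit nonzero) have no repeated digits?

The leading digit has 3 choices (anything but zero); the next has 3 (anything but the first), then 2, and so on, one fewer each time.
Total: 3 x 3 x 2 x 1.

Final answer: 18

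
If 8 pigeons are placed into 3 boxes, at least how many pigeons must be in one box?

By the pigeonhole principle: ceiling(8/3).

Final answer: 3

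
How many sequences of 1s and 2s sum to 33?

Let f(n) be the number of climbs. Removing the last move (1 or 2 steps) gives f(n) = f(n-1) + f(n-2); base cases f(1)=1, f(2)=2.
Iterating the recurrence: f(1)=1, f(2)=2, f(3)=3, f(4)=5, f(5)=8, f(6)=13, f(7)=21, f(8)=34, f(9)=55, f(10)=89, f(11)=144, f(12)=233, f(13)=377, f(14)=610, f(15)=987, f(16)=1597, f(17)=2584, f(18)=4181, f(19)=6765, f(20)=10946, f(21)=17711, f(22)=28657, f(23)=46368, f(24)=75025, f(25)=121393, f(26)=196418, f(27)=317811, f(28)=514229, f(29)=832040, f(30)=1346269, f(31)=2178309, f(32)=3524578, f(33)=5702887.

Final answer: 5702887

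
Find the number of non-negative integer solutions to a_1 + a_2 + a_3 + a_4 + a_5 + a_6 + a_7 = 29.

Stars and bars with 29 stars and 6 bars:
C(29+7-1, 7-1) = C(35,6).

Final answer: C(35,6) = 1623160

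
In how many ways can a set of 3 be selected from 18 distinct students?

C(18,3) = 18!/(3! x 15!).

Final answer: \binom{18}{3} = 816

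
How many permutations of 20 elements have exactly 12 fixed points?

Choose which 12 elements are fixed: C(20,12) = 125970.
Derange the remaining 8 using D(j) = (j-1)(D(j-1) + D(j-2)), D(0)=1, D(1)=0: D(2)=1, D(3)=2, D(4)=9, D(5)=44, D(6)=265, D(7)=1854, D(8)=14833.
Total: 125970 x 14833.

Final answer: C(20,12) D(8) = 1868513010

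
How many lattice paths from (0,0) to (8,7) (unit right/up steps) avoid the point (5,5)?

Total paths to (8,7): C(15,7) = 6435.
Paths through (5,5): C(10,5) x C(5,2) = 2520.
Avoiding (5,5): 6435 - 2520.

Final answer: 3915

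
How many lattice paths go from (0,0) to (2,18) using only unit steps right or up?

Each path has 2 right steps and 18 up steps in some order (20 steps total).
Choose which 18 of the 20 steps are up: C(20,18).

Final answer: C(20,18) = 190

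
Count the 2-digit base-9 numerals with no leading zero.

In base 9, the leading digit has 8 choices (1..8); each of the remaining 1 digits has 9 choices.
Total: 8 x 9^1.

Final answer: 72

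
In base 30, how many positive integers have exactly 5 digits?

In base 30, the leading digit has 29 choices (1..29); each of the remaining 4 digits has 30 choices.
Total: 29 x 30^4.

Final answer: 23490000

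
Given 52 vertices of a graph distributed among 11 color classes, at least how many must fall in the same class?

By pigeonhole with 52 objects and 11 categories: ceiling(52/11).

Final answer: 5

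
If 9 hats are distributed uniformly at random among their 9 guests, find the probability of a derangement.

Use the recurrence D(n) = (n-1)(D(n-1) + D(n-2)) with D(0)=1, D(1)=0.
Building up: D(2)=1, D(3)=2, D(4)=9, D(5)=44, D(6)=265, D(7)=1854, D(8)=14833, D(9)=133496.
Total arrangements: 9! = 362880.
Probability = D(9)/9! = 16687/45360.

Final answer: D(9)/9! = 133496/362880 = 0.367879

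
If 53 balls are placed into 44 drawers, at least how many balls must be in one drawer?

By the pigeonhole principle: ceiling(53/44).

Final answer: 2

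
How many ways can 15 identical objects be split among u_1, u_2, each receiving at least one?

Substitute u'_i = u_i - 1 (so u'_i >= 0). Then sum u'_i = 15 - 2 = 13.
Stars and bars: C(13+2-1, 2-1) = C(14,1).

Final answer: C(14,1) = 14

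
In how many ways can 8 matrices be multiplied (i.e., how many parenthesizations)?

This is a standard Catalan-number count: the answer is C_n. Here n = 8 - 1 = 7.
C_n = C(2n,n)/(n+1), so C_{7} = C(14,7)/8 = 3432/8.

Final answer: C_{7} = 429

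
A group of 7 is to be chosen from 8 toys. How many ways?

C(8,7) = 8!/(7! x (8-7)!).

Final answer: C(8,7) = 8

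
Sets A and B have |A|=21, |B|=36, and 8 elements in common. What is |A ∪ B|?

|A union B| = |A| + |B| - |A intersect B| = 21 + 36 - 8.

Final answer: 49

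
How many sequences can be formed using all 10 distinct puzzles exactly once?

The number of ways to arrange 10 distinct objects is 10!.

Final answer: 10! = 3628800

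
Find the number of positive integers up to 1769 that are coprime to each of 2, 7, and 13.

|div by 2|=884, |div by 7|=252, |div by 13|=136.
|div by 2&7|=126, |div by 2&13|=68, |div by 7&13|=19, |div by all|=9.
By inclusion-exclusion, divisible by at least one: 884+252+136-126-68-19+9 = 1068.
Not divisible by any: 1769 - 1068.

Final answer: 701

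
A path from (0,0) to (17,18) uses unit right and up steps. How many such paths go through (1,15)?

Paths (0,0)->(1,15): C(16,15) = 16.
Paths (1,15)->(17,18): C(19,3) = 969.
By multiplication principle: 16 x 969.

Final answer: 15504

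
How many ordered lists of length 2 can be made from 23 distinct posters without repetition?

P(23,2) = 23!/(23-2)! = 23!/21!.

Final answer: P(23,2) = 506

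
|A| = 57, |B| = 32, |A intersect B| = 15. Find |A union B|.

|A union B| = |A| + |B| - |A intersect B| = 57 + 32 - 15.

Final answer: 74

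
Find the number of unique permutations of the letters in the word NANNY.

Letters (A:1, N:3, Y:1). Total letters: 5.
Permutations = 5!/(3!).

Final answer: 20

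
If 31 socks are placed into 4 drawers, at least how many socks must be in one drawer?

By the pigeonhole principle: ceiling(31/4).

Final answer: 8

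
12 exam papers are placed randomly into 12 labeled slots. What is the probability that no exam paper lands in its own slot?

D(n) = (n-1)(D(n-1) + D(n-2)), D(0)=1, D(1)=0.
Building up: D(2)=1, D(3)=2, D(4)=9, D(5)=44, D(6)=265, D(7)=1854, D(8)=14833, D(9)=133496, D(10)=1334961, D(11)=14684570, D(12)=176214841.
Total arrangements: 12! = 479001600.
Probability = D(12)/12! = 16019531/43545600.

Final answer: D(12)/12! = 176214841/479001600 = 0.367879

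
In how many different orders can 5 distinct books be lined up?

The number of ways to arrange 5 distinct objects is 5!.

Final answer: 5! = 120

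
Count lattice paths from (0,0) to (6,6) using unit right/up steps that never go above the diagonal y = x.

Total monotonic paths to (6,6): C(12,6) = 924.
Paths that cross above y=x (reflection bijection): C(12,7) = 792.
Valid Dyck paths: 924 - 792.
(Check: C(12,6) - C(12,7) = C(12,6)/7, the Catalan number C_{6}.)

Final answer: C_{6} = 132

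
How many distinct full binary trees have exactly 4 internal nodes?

This is counted by the nth Catalan number C_n. Here n = 4.
C_n = C(2n,n)/(n+1), so C_{4} = C(8,4)/5 = 70/5.

Final answer: C_{4} = 14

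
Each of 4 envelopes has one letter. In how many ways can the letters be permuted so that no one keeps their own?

D(n) = (n-1)(D(n-1) + D(n-2)), D(0)=1, D(1)=0.
D(2) = 1 x (0 + 1) = 1
D(3) = 2 x (1 + 0) = 2
D(4) = 3 x (D(3) + D(2)) = 3 x (2 + 1)

Final answer: D(4) = 9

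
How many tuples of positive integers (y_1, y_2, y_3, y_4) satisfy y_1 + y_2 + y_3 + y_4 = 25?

Substitute y'_i = y_i - 1 (so y'_i >= 0). Then sum y'_i = 25 - 4 = 21.
Stars and bars: C(21+4-1, 4-1) = C(24,3).

Final answer: C(24,3) = 2024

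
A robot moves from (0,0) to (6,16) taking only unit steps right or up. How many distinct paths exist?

Each path has 6 right steps and 16 up steps in some order (22 steps total).
Choose which 16 of the 22 steps are up: C(22,16).

Final answer: C(22,16) = 74613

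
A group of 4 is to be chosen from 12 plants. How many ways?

C(12,4) = 12!/(4! x 8!).

Final answer: \binom{12}{4} = 495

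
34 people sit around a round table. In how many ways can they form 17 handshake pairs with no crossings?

The structures are counted by the Catalan number C_n. Here n = 34/2 = 17.
C_n = (2n)!/(n!(n+1)!), so C_{17} = 34!/(17! x 18!) = C(34,17)/18 = 2333606220/18.

Final answer: C_{17} = 129644790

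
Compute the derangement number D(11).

D(n) = (n-1)(D(n-1) + D(n-2)), D(0)=1, D(1)=0.
D(2) = 1 x (0 + 1) = 1
D(3) = 2 x (1 + 0) = 2
D(4) = 3 x (2 + 1) = 9
D(5) = 4 x (9 + 2) = 44
D(6) = 5 x (44 + 9) = 265
D(7) = 6 x (265 + 44) = 1854
D(8) = 7 x (1854 + 265) = 14833
D(9) = 8 x (14833 + 1854) = 133496
D(10) = 9 x (133496 + 14833) = 1334961
D(11) = 10 x (D(10) + D(9)) = 10 x (1334961 + 133496)

Final answer: D(11) = 14684570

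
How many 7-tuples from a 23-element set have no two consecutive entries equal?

Let g(n) count such strings. g(1) = 23, and each valid string of length n-1 extends in 22 ways (any symbol but the last), so g(n) = 22 g(n-1).
Total: g(7) = 23 x 22^6.

Final answer: 23 x 22^{6} = 2607737792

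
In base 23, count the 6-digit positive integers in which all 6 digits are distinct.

First digit: 22 (nonzero). Second: 22 (not first). Third: 21, etc.
Total: 22 x 22 x 21 x 20 x 19 x 18.

Final answer: 69521760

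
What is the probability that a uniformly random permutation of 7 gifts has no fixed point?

Derangements satisfy D(n) = (n-1)(D(n-1) + D(n-2)), starting from D(0)=1, D(1)=0.
Building up: D(2)=1, D(3)=2, D(4)=9, D(5)=44, D(6)=265, D(7)=1854.
Total arrangements: 7! = 5040.
Probability = D(7)/7! = 103/280.

Final answer: D(7)/7! = 1854/5040 = 0.367857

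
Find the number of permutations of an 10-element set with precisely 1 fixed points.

Choose which 1 elements are fixed: C(10,1) = 10.
Derange the remaining 9 using D(j) = (j-1)(D(j-1) + D(j-2)), D(0)=1, D(1)=0: D(2)=1, D(3)=2, D(4)=9, D(5)=44, D(6)=265, D(7)=1854, D(8)=14833, D(9)=133496.
Total: 10 x 133496.

Final answer: C(10,1) D(9) = 1334960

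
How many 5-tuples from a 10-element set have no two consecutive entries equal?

First character: 10 choices. Each subsequent: 9 choices (must differ from the previous one).
Total: 10 x 9^4.

Final answer: 10 x 9^{4} = 65610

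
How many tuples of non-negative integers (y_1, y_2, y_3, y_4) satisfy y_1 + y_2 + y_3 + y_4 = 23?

Stars and bars with 23 stars and 3 bars:
C(23+4-1, 4-1) = C(26,3).

Final answer: C(26,3) = 2600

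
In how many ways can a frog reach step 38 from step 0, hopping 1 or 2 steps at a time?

Let f(n) be the number of climbs. Removing the last move (1 or 2 steps) gives f(n) = f(n-1) + f(n-2); base cases f(1)=1, f(2)=2.
Building up term by term: f(1)=1, f(2)=2, f(3)=3, f(4)=5, f(5)=8, f(6)=13, f(7)=21, f(8)=34, f(9)=55, f(10)=89, f(11)=144, f(12)=233, f(13)=377, f(14)=610, f(15)=987, f(16)=1597, f(17)=2584, f(18)=4181, f(19)=6765, f(20)=10946, f(21)=17711, f(22)=28657, f(23)=46368, f(24)=75025, f(25)=121393, f(26)=196418, f(27)=317811, f(28)=514229, f(29)=832040, f(30)=1346269, f(31)=2178309, f(32)=3524578, f(33)=5702887, f(34)=9227465, f(35)=14930352, f(36)=24157817, f(37)=39088169, f(38)=63245986.

Final answer: 63245986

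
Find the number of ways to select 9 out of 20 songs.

C(20,9) = 20!/(9! x 11!).

Final answer: \binom{20}{9} = 167960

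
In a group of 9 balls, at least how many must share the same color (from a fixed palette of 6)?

There are 6 possible values for color (from a fixed palette of 6). With 9 balls and 6 categories, by pigeonhole: ceiling(9/6).

Final answer: 2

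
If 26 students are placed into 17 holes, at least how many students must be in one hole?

By the pigeonhole principle: ceiling(26/17).

Final answer: 2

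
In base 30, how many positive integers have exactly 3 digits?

Leading digit: 29 options (nonzero). Other 2 digit(s): 30 options each.
Total: 29 x 30^2.

Final answer: 26100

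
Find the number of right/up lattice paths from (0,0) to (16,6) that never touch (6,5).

Total paths to (16,6): C(22,6) = 74613.
Paths through (6,5): C(11,5) x C(11,1) = 5082.
Avoiding (6,5): 74613 - 5082.

Final answer: 69531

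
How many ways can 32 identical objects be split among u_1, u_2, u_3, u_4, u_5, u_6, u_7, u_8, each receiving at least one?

Substitute u'_i = u_i - 1 (so u'_i >= 0). Then sum u'_i = 32 - 8 = 24.
Stars and bars: C(24+8-1, 8-1) = C(31,7).

Final answer: C(31,7) = 2629575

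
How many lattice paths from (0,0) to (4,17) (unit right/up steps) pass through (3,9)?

Paths (0,0)->(3,9): C(12,9) = 220.
Paths (3,9)->(4,17): C(9,8) = 9.
By multiplication principle: 220 x 9.

Final answer: 1980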